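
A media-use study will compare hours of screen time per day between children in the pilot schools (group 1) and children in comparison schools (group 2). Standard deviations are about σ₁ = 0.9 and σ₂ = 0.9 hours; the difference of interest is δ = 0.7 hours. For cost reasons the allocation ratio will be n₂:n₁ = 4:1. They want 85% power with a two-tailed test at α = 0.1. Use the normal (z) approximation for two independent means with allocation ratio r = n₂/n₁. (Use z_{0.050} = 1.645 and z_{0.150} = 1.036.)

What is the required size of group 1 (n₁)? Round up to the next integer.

n₁ = 15

n₁ = (z_{α/2} + z_β)² · (σ₁² + σ₂²/r) / δ²
   = (1.645 + 1.036)² · (0.9² + 0.9²/4) / 0.7²
   = 7.1878 · (0.81 + 0.2025) / 0.49
   = 7.1878 · 1.0125 / 0.49
   = 14.85
Round up → n₁ = 15; n₂ = r·n₁ = 4 × 15 = 60.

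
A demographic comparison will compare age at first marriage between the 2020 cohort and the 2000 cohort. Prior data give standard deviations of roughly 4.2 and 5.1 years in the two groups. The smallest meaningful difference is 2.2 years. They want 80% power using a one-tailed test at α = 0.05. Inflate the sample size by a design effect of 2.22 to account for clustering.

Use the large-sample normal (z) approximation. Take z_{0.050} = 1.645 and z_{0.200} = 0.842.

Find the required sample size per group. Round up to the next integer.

n = (z_α + z_β)² · (σ₁² + σ₂²) / δ²
  = (1.645 + 0.842)² · (4.2² + 5.1² = 43.65) / 2.2²
  = 6.1852 · 43.65 / 4.84
  = 55.78
Design effect: 2.22 × 55.78 = 123.84.
Round up → n = 124 per group.

n = 124 per group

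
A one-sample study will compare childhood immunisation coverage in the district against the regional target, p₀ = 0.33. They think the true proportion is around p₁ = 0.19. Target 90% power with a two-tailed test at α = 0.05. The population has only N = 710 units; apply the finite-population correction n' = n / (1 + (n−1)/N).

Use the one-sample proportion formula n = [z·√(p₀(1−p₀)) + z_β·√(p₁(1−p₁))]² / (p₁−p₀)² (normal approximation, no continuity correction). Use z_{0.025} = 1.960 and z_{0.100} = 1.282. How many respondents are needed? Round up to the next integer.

n = [z_{α/2}·√(p₀q₀) + z_β·√(p₁q₁)]² / (p₁ − p₀)²
  = [1.960·√(0.33·0.67) + 1.282·√(0.19·0.81)]² / (-0.14)²
  = [1.960·0.4702 + 1.282·0.3923]² / 0.0196
  = [1.4245]² / 0.0196
  = 103.54
Finite-population correction (N = 710): 103.54 / (1 + (103.54 − 1)/710) = 90.47.
Round up → n = 91.

n = 91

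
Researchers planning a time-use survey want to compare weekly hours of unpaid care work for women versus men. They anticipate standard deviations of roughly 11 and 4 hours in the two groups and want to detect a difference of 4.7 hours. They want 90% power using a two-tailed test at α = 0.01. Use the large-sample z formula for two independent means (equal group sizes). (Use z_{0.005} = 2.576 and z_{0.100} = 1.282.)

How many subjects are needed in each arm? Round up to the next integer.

n = 93 per group

n = (z_{α/2} + z_β)² · (σ₁² + σ₂²) / δ²
  = (2.576 + 1.282)² · (11² + 4² = 137) / 4.7²
  = 14.8842 · 137 / 22.09
  = 92.31
Round up → n = 93 per group.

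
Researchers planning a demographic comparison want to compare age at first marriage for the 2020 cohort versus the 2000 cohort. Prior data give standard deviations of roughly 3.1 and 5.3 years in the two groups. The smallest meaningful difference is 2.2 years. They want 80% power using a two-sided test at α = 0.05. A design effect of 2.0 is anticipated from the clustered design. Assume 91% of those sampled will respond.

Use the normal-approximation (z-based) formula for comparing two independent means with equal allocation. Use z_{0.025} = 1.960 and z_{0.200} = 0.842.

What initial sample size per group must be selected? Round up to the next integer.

n = 135 per group

n = (z_{α/2} + z_β)² · (σ₁² + σ₂²) / δ²
  = (1.960 + 0.842)² · (3.1² + 5.3² = 37.7) / 2.2²
  = 7.8512 · 37.7 / 4.84
  = 61.16
Design effect: 2.0 × 61.16 = 122.31.
Adjust for 91% response: 122.31 / 0.91 = 134.41.
Round up → n = 135 per group.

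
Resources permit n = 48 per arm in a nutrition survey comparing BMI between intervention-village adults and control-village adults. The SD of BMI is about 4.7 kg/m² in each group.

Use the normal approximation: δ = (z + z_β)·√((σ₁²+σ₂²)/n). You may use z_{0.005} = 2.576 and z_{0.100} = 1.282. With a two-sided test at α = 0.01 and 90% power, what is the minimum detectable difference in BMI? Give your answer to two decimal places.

Minimum detectable difference ≈ 3.70 kg/m²

δ = (z_{α/2} + z_β) · √((σ₁²+σ₂²)/n)
  = (2.576 + 1.282) · √(44.18/48)
  = 3.858 · √0.92042
  = 3.858 · 0.9594
  = 3.7013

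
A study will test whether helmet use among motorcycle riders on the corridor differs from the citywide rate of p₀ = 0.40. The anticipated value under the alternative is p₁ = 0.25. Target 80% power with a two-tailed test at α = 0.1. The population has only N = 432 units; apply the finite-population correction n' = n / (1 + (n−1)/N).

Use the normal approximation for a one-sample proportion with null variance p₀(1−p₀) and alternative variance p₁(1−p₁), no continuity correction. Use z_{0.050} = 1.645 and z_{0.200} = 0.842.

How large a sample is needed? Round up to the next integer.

n = [z_{α/2}·√(p₀q₀) + z_β·√(p₁q₁)]² / (p₁ − p₀)²
  = [1.645·√(0.40·0.60) + 0.842·√(0.25·0.75)]² / (-0.15)²
  = [1.645·0.4899 + 0.842·0.4330]² / 0.0225
  = [1.1705]² / 0.0225
  = 60.89
Finite-population correction (N = 432): 60.89 / (1 + (60.89 − 1)/432) = 53.48.
Round up → n = 54.

n = 54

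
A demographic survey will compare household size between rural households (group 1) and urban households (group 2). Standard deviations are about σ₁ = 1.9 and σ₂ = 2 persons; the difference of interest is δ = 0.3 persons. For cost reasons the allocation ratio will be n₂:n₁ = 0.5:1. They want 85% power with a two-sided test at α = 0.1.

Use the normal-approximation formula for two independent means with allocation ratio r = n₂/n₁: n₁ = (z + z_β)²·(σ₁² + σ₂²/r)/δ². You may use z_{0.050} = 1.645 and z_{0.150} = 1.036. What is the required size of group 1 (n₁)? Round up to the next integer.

n₁ = (z_{α/2} + z_β)² · (σ₁² + σ₂²/r) / δ²
   = (1.645 + 1.036)² · (1.9² + 2²/0.5) / 0.3²
   = 7.1878 · (3.61 + 8) / 0.09
   = 7.1878 · 11.61 / 0.09
   = 927.22
Round up → n₁ = 928; n₂ = r·n₁ = 0.5 × 928 = 464.

n₁ = 928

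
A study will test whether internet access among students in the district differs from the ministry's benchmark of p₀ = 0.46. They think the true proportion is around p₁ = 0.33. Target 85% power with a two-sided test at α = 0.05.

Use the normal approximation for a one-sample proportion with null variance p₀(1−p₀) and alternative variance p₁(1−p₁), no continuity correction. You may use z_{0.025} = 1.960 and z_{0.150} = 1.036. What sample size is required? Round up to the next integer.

n = 127

n = [z_{α/2}·√(p₀q₀) + z_β·√(p₁q₁)]² / (p₁ − p₀)²
  = [1.960·√(0.46·0.54) + 1.036·√(0.33·0.67)]² / (-0.13)²
  = [1.960·0.4984 + 1.036·0.4702]² / 0.0169
  = [1.4640]² / 0.0169
  = 126.82
Round up → n = 127.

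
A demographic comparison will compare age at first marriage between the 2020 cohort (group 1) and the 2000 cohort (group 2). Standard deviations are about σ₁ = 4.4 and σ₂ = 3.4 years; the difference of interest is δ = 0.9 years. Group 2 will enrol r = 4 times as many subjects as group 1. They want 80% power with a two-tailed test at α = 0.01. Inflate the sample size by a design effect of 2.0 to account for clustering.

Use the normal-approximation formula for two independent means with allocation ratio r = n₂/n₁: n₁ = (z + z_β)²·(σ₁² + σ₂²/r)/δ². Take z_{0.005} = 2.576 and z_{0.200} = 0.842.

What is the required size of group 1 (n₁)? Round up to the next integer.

n₁ = 642

n₁ = (z_{α/2} + z_β)² · (σ₁² + σ₂²/r) / δ²
   = (2.576 + 0.842)² · (4.4² + 3.4²/4) / 0.9²
   = 11.6827 · (19.36 + 2.89) / 0.81
   = 11.6827 · 22.25 / 0.81
   = 320.91
Design effect: 2.0 × 320.91 = 641.83.
Round up → n₁ = 642; n₂ = r·n₁ = 4 × 642 = 2568.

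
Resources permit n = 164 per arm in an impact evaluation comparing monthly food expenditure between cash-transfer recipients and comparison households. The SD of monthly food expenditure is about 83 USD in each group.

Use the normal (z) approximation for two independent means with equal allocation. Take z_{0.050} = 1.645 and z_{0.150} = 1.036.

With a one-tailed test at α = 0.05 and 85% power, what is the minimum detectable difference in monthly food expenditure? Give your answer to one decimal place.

δ = (z_α + z_β) · √((σ₁²+σ₂²)/n)
  = (1.645 + 1.036) · √(13778/164)
  = 2.681 · √84.0122
  = 2.681 · 9.1658
  = 24.5736

Minimum detectable difference ≈ 24.6 USD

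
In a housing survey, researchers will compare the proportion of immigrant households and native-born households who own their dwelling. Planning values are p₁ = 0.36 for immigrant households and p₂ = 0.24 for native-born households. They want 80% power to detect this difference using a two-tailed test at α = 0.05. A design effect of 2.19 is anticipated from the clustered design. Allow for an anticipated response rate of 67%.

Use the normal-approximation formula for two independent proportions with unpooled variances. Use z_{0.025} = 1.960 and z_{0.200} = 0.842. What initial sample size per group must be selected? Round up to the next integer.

n = 736 per group

n = (z_{α/2} + z_β)² · [p₁(1−p₁) + p₂(1−p₂)] / (p₁ − p₂)²
  = (1.960 + 0.842)² · (0.36·0.64 + 0.24·0.76) / (0.12)²
  = (2.802)² · (0.2304 + 0.1824) / 0.0144
  = 7.8512 · 0.4128 / 0.0144
  = 225.07
Design effect: 2.19 × 225.07 = 492.90.
Adjust for 67% response: 492.90 / 0.67 = 735.67.
Round up → n = 736 per group.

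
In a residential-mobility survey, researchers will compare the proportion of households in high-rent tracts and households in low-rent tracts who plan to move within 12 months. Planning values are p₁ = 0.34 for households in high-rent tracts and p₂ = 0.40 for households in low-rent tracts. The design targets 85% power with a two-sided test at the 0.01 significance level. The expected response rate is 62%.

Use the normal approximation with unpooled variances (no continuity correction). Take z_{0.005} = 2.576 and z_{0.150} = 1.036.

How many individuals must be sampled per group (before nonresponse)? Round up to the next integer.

n = (z_{α/2} + z_β)² · [p₁(1−p₁) + p₂(1−p₂)] / (p₁ − p₂)²
  = (2.576 + 1.036)² · (0.34·0.66 + 0.40·0.60) / (-0.06)²
  = (3.612)² · (0.2244 + 0.2400) / 0.0036
  = 13.0465 · 0.4644 / 0.0036
  = 1683.00
Adjust for 62% response: 1683.00 / 0.62 = 2714.52.
Round up → n = 2715 per group.

n = 2715 per group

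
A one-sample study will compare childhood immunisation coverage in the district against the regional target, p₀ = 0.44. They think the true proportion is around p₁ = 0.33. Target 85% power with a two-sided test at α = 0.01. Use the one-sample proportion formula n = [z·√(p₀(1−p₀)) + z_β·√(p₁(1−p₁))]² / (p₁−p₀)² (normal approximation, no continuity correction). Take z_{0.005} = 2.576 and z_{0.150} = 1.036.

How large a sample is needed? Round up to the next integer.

n = 258

n = [z_{α/2}·√(p₀q₀) + z_β·√(p₁q₁)]² / (p₁ − p₀)²
  = [2.576·√(0.44·0.56) + 1.036·√(0.33·0.67)]² / (-0.11)²
  = [2.576·0.4964 + 1.036·0.4702]² / 0.0121
  = [1.7658]² / 0.0121
  = 257.70
Round up → n = 258.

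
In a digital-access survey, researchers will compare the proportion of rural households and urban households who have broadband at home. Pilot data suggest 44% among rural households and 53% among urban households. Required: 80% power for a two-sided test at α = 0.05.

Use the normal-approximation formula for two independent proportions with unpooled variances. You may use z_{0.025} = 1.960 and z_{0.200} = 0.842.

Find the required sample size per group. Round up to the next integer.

n = 481 per group

n = (z_{α/2} + z_β)² · [p₁(1−p₁) + p₂(1−p₂)] / (p₁ − p₂)²
  = (1.960 + 0.842)² · (0.44·0.56 + 0.53·0.47) / (-0.09)²
  = (2.802)² · (0.2464 + 0.2491) / 0.0081
  = 7.8512 · 0.4955 / 0.0081
  = 480.28
Round up → n = 481 per group.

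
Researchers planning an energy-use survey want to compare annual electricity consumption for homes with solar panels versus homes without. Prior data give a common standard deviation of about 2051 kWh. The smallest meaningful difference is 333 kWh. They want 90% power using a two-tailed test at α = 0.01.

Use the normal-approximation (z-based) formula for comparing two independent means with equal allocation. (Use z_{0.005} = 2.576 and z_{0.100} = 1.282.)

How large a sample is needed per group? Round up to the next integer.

n = (z_{α/2} + z_β)² · (σ₁² + σ₂²) / δ²
  = (2.576 + 1.282)² · (2·2051² = 8413202) / 333²
  = 14.8842 · 8413202 / 110889
  = 1129.27
Round up → n = 1130 per group.

n = 1130 per group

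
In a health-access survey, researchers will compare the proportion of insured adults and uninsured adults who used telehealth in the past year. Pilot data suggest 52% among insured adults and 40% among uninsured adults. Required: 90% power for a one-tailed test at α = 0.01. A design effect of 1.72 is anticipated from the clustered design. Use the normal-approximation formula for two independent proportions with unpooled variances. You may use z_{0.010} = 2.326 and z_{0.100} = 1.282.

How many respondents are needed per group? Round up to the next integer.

n = 762 per group

n = (z_α + z_β)² · [p₁(1−p₁) + p₂(1−p₂)] / (p₁ − p₂)²
  = (2.326 + 1.282)² · (0.52·0.48 + 0.40·0.60) / (0.12)²
  = (3.608)² · (0.2496 + 0.2400) / 0.0144
  = 13.0177 · 0.4896 / 0.0144
  = 442.60
Design effect: 1.72 × 442.60 = 761.27.
Round up → n = 762 per group.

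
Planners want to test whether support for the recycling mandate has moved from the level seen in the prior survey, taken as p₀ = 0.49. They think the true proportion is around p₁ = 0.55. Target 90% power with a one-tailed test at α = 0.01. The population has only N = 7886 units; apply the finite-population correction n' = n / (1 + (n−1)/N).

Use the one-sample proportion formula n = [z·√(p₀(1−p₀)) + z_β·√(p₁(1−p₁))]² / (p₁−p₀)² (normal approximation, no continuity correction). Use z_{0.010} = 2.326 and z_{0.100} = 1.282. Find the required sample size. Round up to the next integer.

n = [z_α·√(p₀q₀) + z_β·√(p₁q₁)]² / (p₁ − p₀)²
  = [2.326·√(0.49·0.51) + 1.282·√(0.55·0.45)]² / (0.06)²
  = [2.326·0.4999 + 1.282·0.4975]² / 0.0036
  = [1.8006]² / 0.0036
  = 900.55
Finite-population correction (N = 7886): 900.55 / (1 + (900.55 − 1)/7886) = 808.35.
Round up → n = 809.

n = 809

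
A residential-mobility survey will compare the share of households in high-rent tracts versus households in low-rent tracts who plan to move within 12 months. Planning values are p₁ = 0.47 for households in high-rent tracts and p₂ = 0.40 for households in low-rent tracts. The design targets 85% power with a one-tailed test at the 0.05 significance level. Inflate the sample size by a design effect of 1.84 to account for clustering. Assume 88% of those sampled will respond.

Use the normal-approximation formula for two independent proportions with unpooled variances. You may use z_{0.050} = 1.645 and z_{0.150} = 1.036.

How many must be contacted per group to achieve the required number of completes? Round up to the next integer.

n = 1501 per group

n = (z_α + z_β)² · [p₁(1−p₁) + p₂(1−p₂)] / (p₁ − p₂)²
  = (1.645 + 1.036)² · (0.47·0.53 + 0.40·0.60) / (0.07)²
  = (2.681)² · (0.2491 + 0.2400) / 0.0049
  = 7.1878 · 0.4891 / 0.0049
  = 717.46
Design effect: 1.84 × 717.46 = 1320.12.
Adjust for 88% response: 1320.12 / 0.88 = 1500.14.
Round up → n = 1501 per group.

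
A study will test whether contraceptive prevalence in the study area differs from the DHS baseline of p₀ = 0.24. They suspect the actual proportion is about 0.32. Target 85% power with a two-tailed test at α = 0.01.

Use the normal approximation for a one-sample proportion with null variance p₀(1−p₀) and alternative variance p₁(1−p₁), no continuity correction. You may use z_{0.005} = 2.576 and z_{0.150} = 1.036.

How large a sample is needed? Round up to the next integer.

n = 392

n = [z_{α/2}·√(p₀q₀) + z_β·√(p₁q₁)]² / (p₁ − p₀)²
  = [2.576·√(0.24·0.76) + 1.036·√(0.32·0.68)]² / (0.08)²
  = [2.576·0.4271 + 1.036·0.4665]² / 0.0064
  = [1.5834]² / 0.0064
  = 391.76
Round up → n = 392.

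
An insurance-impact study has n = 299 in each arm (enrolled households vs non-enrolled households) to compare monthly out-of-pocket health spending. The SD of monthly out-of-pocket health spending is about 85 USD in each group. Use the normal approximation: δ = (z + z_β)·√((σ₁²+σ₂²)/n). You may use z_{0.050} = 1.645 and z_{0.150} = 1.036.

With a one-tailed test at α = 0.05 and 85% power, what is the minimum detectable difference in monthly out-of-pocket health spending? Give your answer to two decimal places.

δ = (z_α + z_β) · √((σ₁²+σ₂²)/n)
  = (1.645 + 1.036) · √(14450/299)
  = 2.681 · √48.3278
  = 2.681 · 6.9518
  = 18.6378

Minimum detectable difference ≈ 18.64 USD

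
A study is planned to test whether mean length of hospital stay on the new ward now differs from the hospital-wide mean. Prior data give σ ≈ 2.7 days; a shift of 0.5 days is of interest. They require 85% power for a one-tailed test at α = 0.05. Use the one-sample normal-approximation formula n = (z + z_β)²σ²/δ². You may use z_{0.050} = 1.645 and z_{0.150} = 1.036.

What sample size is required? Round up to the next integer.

n = 210

n = (z_α + z_β)² · σ² / δ²
  = (1.645 + 1.036)² · 2.7² / 0.5²
  = 7.1878 · 7.29 / 0.25
  = 209.60
Round up → n = 210.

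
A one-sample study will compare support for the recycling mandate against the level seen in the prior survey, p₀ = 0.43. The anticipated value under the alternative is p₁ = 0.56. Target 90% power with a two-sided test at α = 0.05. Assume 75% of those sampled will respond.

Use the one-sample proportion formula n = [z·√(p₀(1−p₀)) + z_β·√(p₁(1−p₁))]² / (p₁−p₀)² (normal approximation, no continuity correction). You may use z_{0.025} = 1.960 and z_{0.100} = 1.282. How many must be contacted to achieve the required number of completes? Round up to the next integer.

n = 204

n = [z_{α/2}·√(p₀q₀) + z_β·√(p₁q₁)]² / (p₁ − p₀)²
  = [1.960·√(0.43·0.57) + 1.282·√(0.56·0.44)]² / (0.13)²
  = [1.960·0.4951 + 1.282·0.4964]² / 0.0169
  = [1.6067]² / 0.0169
  = 152.75
Adjust for 75% response: 152.75 / 0.75 = 203.67.
Round up → n = 204.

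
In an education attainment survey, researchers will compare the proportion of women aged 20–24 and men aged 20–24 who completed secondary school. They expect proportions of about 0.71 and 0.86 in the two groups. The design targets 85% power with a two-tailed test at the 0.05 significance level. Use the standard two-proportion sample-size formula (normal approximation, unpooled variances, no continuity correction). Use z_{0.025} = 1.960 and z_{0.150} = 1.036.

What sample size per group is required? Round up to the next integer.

n = 131 per group

n = (z_{α/2} + z_β)² · [p₁(1−p₁) + p₂(1−p₂)] / (p₁ − p₂)²
  = (1.960 + 1.036)² · (0.71·0.29 + 0.86·0.14) / (-0.15)²
  = (2.996)² · (0.2059 + 0.1204) / 0.0225
  = 8.9760 · 0.3263 / 0.0225
  = 130.17
Round up → n = 131 per group.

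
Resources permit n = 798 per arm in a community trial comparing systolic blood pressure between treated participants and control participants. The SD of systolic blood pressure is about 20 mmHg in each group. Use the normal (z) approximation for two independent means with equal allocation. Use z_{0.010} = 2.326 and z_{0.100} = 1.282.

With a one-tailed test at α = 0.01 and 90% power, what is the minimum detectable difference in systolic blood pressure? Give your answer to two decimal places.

Minimum detectable difference ≈ 3.61 mmHg

δ = (z_α + z_β) · √((σ₁²+σ₂²)/n)
  = (2.326 + 1.282) · √(800/798)
  = 3.608 · √1.0025
  = 3.608 · 1.0013
  = 3.6125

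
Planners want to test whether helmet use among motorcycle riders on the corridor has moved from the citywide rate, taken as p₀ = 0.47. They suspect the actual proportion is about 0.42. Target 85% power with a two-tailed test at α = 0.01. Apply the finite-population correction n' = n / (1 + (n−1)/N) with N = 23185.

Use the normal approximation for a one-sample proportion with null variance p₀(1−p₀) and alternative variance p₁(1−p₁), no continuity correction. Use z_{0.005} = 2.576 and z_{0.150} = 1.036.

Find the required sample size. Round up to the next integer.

n = [z_{α/2}·√(p₀q₀) + z_β·√(p₁q₁)]² / (p₁ − p₀)²
  = [2.576·√(0.47·0.53) + 1.036·√(0.42·0.58)]² / (-0.05)²
  = [2.576·0.4991 + 1.036·0.4936]² / 0.0025
  = [1.7970]² / 0.0025
  = 1291.69
Finite-population correction (N = 23185): 1291.69 / (1 + (1291.69 − 1)/23185) = 1223.58.
Round up → n = 1224.

n = 1224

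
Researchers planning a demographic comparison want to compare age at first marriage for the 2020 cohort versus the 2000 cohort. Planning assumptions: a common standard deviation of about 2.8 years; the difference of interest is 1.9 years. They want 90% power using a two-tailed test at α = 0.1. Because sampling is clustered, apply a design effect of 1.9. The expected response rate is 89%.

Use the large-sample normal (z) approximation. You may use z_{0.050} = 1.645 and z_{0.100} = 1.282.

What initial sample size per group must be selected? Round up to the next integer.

n = 80 per group

n = (z_{α/2} + z_β)² · (σ₁² + σ₂²) / δ²
  = (1.645 + 1.282)² · (2·2.8² = 15.68) / 1.9²
  = 8.5673 · 15.68 / 3.61
  = 37.21
Design effect: 1.9 × 37.21 = 70.70.
Adjust for 89% response: 70.70 / 0.89 = 79.44.
Round up → n = 80 per group.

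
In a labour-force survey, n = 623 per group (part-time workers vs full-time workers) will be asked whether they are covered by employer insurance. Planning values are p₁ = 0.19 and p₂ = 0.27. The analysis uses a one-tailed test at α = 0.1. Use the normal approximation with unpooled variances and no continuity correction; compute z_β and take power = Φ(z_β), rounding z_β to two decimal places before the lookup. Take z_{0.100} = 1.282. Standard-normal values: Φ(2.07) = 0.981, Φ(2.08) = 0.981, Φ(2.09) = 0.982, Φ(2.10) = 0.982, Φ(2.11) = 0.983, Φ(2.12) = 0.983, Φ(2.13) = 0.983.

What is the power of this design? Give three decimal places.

Power ≈ 0.982

z_β = |p₁−p₂|·√(n/[p₁q₁+p₂q₂]) − z_α
    = 0.08 · √(623/0.3510) − 1.282
    = 0.08 · 42.1299 − 1.282
    = 3.3704 − 1.282 = 2.0884 → 2.09
Power = Φ(2.09) = 0.982.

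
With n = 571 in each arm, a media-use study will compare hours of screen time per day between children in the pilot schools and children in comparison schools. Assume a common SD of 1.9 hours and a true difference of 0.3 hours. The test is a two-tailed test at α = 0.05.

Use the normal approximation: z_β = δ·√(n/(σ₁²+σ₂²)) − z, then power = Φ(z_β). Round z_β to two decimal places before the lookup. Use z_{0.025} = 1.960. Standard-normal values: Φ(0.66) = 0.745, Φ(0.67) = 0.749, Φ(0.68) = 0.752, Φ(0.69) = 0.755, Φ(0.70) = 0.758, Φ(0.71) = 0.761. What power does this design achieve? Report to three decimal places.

z_β = δ·√(n/(σ₁²+σ₂²)) − z_{α/2}
    = 0.3 · √(571/7.22) − 1.960
    = 0.3 · 8.89302 − 1.960
    = 2.6679 − 1.960 = 0.7079 → 0.71
Power = Φ(0.71) = 0.761.

Power ≈ 0.761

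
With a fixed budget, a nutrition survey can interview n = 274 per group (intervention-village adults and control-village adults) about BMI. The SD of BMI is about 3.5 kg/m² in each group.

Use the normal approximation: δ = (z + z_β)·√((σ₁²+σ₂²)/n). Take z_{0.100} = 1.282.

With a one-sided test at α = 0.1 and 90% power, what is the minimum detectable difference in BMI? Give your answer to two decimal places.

Minimum detectable difference ≈ 0.77 kg/m²

δ = (z_α + z_β) · √((σ₁²+σ₂²)/n)
  = (1.282 + 1.282) · √(24.5/274)
  = 2.564 · √0.08942
  = 2.564 · 0.2990
  = 0.7667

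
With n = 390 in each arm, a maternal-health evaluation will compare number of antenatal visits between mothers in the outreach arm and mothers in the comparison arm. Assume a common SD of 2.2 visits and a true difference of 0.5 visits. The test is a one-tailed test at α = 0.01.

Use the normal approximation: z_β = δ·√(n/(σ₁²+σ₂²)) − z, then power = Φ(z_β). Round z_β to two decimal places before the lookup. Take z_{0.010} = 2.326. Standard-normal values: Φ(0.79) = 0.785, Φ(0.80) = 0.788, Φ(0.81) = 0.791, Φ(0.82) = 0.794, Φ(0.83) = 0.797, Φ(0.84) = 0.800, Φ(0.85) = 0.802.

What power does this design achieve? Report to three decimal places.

z_β = δ·√(n/(σ₁²+σ₂²)) − z_α
    = 0.5 · √(390/9.68) − 2.326
    = 0.5 · 6.34738 − 2.326
    = 3.1737 − 2.326 = 0.8477 → 0.85
Power = Φ(0.85) = 0.802.

Power ≈ 0.802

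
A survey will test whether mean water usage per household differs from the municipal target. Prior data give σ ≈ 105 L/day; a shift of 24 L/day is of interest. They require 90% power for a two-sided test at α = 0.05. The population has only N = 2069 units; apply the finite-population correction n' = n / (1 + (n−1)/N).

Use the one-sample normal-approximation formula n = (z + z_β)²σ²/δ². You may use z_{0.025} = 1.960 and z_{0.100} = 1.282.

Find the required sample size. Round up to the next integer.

n = 184

n = (z_{α/2} + z_β)² · σ² / δ²
  = (1.960 + 1.282)² · 105² / 24²
  = 10.5106 · 11025 / 576
  = 201.18
Finite-population correction (N = 2069): 201.18 / (1 + (201.18 − 1)/2069) = 183.43.
Round up → n = 184.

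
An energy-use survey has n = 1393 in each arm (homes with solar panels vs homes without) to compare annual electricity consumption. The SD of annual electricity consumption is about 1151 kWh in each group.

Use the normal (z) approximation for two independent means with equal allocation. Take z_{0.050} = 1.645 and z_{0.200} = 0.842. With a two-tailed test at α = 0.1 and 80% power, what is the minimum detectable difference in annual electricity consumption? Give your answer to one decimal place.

δ = (z_{α/2} + z_β) · √((σ₁²+σ₂²)/n)
  = (1.645 + 0.842) · √(2649602/1393)
  = 2.487 · √1902.1
  = 2.487 · 43.6129
  = 108.4652

Minimum detectable difference ≈ 108.5 kWh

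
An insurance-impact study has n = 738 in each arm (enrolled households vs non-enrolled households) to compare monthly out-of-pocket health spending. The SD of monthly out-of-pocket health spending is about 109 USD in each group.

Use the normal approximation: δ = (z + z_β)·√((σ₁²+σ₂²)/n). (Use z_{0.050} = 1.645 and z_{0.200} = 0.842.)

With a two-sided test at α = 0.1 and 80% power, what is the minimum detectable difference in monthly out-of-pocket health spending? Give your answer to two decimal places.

Minimum detectable difference ≈ 14.11 USD

δ = (z_{α/2} + z_β) · √((σ₁²+σ₂²)/n)
  = (1.645 + 0.842) · √(23762/738)
  = 2.487 · √32.1978
  = 2.487 · 5.6743
  = 14.1120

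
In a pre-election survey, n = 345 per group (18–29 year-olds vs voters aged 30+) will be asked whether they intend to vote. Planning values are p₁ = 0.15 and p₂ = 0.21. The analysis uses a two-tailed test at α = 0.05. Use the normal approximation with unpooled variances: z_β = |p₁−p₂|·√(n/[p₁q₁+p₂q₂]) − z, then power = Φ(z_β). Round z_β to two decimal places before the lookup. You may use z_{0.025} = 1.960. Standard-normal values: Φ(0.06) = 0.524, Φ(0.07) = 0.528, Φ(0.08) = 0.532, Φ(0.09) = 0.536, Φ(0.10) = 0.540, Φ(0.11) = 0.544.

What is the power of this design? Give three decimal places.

z_β = |p₁−p₂|·√(n/[p₁q₁+p₂q₂]) − z_{α/2}
    = 0.06 · √(345/0.2934) − 1.960
    = 0.06 · 34.2909 − 1.960
    = 2.0575 − 1.960 = 0.0975 → 0.10
Power = Φ(0.10) = 0.540.

Power ≈ 0.540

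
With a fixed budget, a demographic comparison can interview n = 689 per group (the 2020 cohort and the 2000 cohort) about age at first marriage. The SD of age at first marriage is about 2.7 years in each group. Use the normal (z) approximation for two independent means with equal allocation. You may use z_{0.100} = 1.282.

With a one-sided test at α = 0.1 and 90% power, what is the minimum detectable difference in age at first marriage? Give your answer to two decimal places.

Minimum detectable difference ≈ 0.37 years

δ = (z_α + z_β) · √((σ₁²+σ₂²)/n)
  = (1.282 + 1.282) · √(14.58/689)
  = 2.564 · √0.02116
  = 2.564 · 0.1455
  = 0.3730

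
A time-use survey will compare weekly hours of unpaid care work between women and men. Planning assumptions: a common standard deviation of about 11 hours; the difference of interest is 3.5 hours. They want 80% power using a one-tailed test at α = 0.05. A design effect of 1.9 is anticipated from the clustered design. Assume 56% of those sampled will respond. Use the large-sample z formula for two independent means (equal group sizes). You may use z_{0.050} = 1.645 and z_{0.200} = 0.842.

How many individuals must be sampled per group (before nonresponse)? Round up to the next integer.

n = 415 per group

n = (z_α + z_β)² · (σ₁² + σ₂²) / δ²
  = (1.645 + 0.842)² · (2·11² = 242) / 3.5²
  = 6.1852 · 242 / 12.25
  = 122.19
Design effect: 1.9 × 122.19 = 232.16.
Adjust for 56% response: 232.16 / 0.56 = 414.57.
Round up → n = 415 per group.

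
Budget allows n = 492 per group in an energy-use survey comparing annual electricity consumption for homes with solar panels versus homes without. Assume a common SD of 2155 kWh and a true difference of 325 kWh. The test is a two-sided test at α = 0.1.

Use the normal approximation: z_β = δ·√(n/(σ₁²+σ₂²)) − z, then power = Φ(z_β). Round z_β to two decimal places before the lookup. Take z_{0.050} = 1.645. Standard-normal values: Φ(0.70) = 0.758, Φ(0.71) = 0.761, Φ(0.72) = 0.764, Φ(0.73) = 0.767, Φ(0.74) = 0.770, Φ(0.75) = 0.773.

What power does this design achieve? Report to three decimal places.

Power ≈ 0.764

z_β = δ·√(n/(σ₁²+σ₂²)) − z_{α/2}
    = 325 · √(492/9288050) − 1.645
    = 325 · 0.00728 − 1.645
    = 2.3654 − 1.645 = 0.7204 → 0.72
Power = Φ(0.72) = 0.764.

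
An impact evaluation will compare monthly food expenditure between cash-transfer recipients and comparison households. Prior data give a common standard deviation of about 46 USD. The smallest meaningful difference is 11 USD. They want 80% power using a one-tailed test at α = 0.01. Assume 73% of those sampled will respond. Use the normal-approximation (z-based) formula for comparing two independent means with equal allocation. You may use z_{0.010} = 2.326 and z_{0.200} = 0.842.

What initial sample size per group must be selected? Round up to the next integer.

n = (z_α + z_β)² · (σ₁² + σ₂²) / δ²
  = (2.326 + 0.842)² · (2·46² = 4232) / 11²
  = 10.0362 · 4232 / 121
  = 351.02
Adjust for 73% response: 351.02 / 0.73 = 480.85.
Round up → n = 481 per group.

n = 481 per group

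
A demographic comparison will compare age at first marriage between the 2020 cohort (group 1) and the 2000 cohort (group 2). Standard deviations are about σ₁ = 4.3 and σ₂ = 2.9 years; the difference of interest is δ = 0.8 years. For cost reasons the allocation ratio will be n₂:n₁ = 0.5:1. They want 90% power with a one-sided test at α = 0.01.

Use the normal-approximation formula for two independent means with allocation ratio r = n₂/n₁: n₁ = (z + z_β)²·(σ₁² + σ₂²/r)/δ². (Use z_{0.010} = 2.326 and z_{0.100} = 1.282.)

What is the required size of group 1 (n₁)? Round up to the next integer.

n₁ = 719

n₁ = (z_α + z_β)² · (σ₁² + σ₂²/r) / δ²
   = (2.326 + 1.282)² · (4.3² + 2.9²/0.5) / 0.8²
   = 13.0177 · (18.49 + 16.82) / 0.64
   = 13.0177 · 35.31 / 0.64
   = 718.21
Round up → n₁ = 719; n₂ = r·n₁ = 0.5 × 719 = 360.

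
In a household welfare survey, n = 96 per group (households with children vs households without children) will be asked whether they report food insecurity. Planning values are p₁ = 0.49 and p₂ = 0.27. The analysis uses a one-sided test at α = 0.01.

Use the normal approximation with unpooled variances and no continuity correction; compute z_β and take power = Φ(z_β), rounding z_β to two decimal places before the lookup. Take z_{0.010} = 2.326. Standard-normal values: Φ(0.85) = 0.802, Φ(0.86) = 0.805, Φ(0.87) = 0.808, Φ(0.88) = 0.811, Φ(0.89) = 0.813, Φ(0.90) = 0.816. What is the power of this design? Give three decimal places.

Power ≈ 0.816

z_β = |p₁−p₂|·√(n/[p₁q₁+p₂q₂]) − z_α
    = 0.22 · √(96/0.4470) − 2.326
    = 0.22 · 14.6549 − 2.326
    = 3.2241 − 2.326 = 0.8981 → 0.90
Power = Φ(0.90) = 0.816.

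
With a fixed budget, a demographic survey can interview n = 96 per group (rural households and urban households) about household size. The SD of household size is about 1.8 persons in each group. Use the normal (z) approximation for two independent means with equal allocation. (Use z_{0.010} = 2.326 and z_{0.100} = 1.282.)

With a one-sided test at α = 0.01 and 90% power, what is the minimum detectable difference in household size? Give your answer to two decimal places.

δ = (z_α + z_β) · √((σ₁²+σ₂²)/n)
  = (2.326 + 1.282) · √(6.48/96)
  = 3.608 · √0.0675
  = 3.608 · 0.2598
  = 0.9374

Minimum detectable difference ≈ 0.94 persons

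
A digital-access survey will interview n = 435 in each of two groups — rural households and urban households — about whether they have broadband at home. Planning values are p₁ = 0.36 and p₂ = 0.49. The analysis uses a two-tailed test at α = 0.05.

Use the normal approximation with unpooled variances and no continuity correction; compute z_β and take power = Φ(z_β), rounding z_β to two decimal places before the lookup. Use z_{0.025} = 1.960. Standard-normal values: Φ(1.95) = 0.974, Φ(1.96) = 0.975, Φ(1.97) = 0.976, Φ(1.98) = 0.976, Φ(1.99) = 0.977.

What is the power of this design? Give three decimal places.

Power ≈ 0.974

z_β = |p₁−p₂|·√(n/[p₁q₁+p₂q₂]) − z_{α/2}
    = 0.13 · √(435/0.4803) − 1.960
    = 0.13 · 30.0946 − 1.960
    = 3.9123 − 1.960 = 1.9523 → 1.95
Power = Φ(1.95) = 0.974.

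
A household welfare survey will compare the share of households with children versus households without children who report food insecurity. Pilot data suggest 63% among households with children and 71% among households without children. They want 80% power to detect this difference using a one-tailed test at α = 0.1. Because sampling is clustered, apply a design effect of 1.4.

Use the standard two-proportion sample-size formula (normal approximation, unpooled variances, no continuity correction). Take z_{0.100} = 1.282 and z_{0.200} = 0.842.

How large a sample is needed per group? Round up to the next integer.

n = 434 per group

n = (z_α + z_β)² · [p₁(1−p₁) + p₂(1−p₂)] / (p₁ − p₂)²
  = (1.282 + 0.842)² · (0.63·0.37 + 0.71·0.29) / (-0.08)²
  = (2.124)² · (0.2331 + 0.2059) / 0.0064
  = 4.5114 · 0.4390 / 0.0064
  = 309.45
Design effect: 1.4 × 309.45 = 433.23.
Round up → n = 434 per group.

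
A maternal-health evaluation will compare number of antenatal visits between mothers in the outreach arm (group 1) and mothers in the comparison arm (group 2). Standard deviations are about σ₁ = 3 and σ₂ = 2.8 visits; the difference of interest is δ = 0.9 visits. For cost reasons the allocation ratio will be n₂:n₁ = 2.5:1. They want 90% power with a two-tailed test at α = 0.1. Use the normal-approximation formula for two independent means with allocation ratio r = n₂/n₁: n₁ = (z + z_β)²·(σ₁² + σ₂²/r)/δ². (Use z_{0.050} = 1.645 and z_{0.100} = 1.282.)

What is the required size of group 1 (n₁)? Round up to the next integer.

n₁ = 129

n₁ = (z_{α/2} + z_β)² · (σ₁² + σ₂²/r) / δ²
   = (1.645 + 1.282)² · (3² + 2.8²/2.5) / 0.9²
   = 8.5673 · (9 + 3.136) / 0.81
   = 8.5673 · 12.136 / 0.81
   = 128.36
Round up → n₁ = 129; n₂ = r·n₁ = 2.5 × 129 = 323.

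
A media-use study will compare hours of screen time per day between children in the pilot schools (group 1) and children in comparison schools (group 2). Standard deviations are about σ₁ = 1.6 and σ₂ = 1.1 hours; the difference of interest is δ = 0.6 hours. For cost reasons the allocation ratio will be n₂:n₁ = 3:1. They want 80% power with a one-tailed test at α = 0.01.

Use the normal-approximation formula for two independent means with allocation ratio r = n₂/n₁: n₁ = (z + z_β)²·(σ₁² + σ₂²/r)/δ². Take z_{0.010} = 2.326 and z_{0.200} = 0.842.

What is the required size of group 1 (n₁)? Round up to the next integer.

n₁ = 83

n₁ = (z_α + z_β)² · (σ₁² + σ₂²/r) / δ²
   = (2.326 + 0.842)² · (1.6² + 1.1²/3) / 0.6²
   = 10.0362 · (2.56 + 0.40333) / 0.36
   = 10.0362 · 2.9633 / 0.36
   = 82.61
Round up → n₁ = 83; n₂ = r·n₁ = 3 × 83 = 249.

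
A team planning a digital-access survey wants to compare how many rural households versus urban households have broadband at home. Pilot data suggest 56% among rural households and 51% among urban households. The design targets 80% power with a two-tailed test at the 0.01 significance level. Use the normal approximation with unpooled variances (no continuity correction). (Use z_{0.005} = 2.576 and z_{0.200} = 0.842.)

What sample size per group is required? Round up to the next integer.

n = (z_{α/2} + z_β)² · [p₁(1−p₁) + p₂(1−p₂)] / (p₁ − p₂)²
  = (2.576 + 0.842)² · (0.56·0.44 + 0.51·0.49) / (0.05)²
  = (3.418)² · (0.2464 + 0.2499) / 0.0025
  = 11.6827 · 0.4963 / 0.0025
  = 2319.25
Round up → n = 2320 per group.

n = 2320 per group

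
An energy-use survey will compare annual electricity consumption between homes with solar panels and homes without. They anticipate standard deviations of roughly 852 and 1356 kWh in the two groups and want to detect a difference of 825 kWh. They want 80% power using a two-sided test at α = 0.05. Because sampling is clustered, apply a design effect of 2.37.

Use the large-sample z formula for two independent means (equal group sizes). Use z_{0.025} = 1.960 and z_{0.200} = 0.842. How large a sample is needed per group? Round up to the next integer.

n = 71 per group

n = (z_{α/2} + z_β)² · (σ₁² + σ₂²) / δ²
  = (1.960 + 0.842)² · (852² + 1356² = 2564640) / 825²
  = 7.8512 · 2564640 / 680625
  = 29.58
Design effect: 2.37 × 29.58 = 70.11.
Round up → n = 71 per group.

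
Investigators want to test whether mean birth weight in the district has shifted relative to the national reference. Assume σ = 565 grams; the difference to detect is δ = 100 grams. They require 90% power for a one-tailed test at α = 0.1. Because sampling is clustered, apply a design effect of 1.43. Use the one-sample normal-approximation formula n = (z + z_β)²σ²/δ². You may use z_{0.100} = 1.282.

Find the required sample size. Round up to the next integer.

n = 301

n = (z_α + z_β)² · σ² / δ²
  = (1.282 + 1.282)² · 565² / 100²
  = 6.5741 · 319225 / 10000
  = 209.86
Design effect: 1.43 × 209.86 = 300.10.
Round up → n = 301.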